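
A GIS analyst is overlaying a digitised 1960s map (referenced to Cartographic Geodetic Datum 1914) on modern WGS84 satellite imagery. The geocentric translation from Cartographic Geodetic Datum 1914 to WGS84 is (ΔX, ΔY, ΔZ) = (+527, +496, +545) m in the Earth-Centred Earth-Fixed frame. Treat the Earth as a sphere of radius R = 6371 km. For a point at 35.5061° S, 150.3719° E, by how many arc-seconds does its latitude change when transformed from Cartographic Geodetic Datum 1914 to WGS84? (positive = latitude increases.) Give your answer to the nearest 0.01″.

Δφ = 10.36″

sin φ = -0.580790, cos φ = 0.814054, sin λ = 0.494368, cos λ = -0.869253.
North component: ΔN = −sin φ cos λ·ΔX − sin φ sin λ·ΔY + cos φ·ΔZ = −(-0.580790)(-0.869253)(527) − (-0.580790)(0.494368)(496) + (0.814054)(545) = 320.02 m.
1° of latitude spans πR/180 = 111195 m, so Δφ = 320.02 / 111195 × 3600 = 10.361″.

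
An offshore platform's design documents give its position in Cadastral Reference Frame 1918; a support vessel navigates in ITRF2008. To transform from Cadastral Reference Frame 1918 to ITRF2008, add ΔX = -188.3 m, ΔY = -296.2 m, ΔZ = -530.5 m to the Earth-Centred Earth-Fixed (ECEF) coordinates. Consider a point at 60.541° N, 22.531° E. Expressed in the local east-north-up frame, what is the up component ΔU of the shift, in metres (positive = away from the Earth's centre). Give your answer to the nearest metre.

At φ = 60.541°, λ = 22.531°: sin φ = 0.870708, cos φ = 0.491801, sin λ = 0.383183, cos λ = 0.923672.
ΔU = cos φ cos λ·ΔX + cos φ sin λ·ΔY + sin φ·ΔZ = (0.491801)(0.923672)(-188.3) + (0.491801)(0.383183)(-296.2) + (0.870708)(-530.5) = -603.27 m.

ΔU = -603 m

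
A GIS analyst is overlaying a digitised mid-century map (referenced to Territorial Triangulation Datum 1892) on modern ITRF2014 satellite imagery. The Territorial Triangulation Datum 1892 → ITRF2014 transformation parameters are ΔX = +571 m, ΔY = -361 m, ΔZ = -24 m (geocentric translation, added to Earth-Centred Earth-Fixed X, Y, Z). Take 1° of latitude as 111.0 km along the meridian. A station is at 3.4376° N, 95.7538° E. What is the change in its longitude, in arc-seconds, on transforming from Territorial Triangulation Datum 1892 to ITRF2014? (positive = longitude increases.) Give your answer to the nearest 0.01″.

Δλ = -17.28″

sin φ = 0.059961, cos φ = 0.998201, sin λ = 0.994962, cos λ = -0.100254.
East component: ΔE = −sin λ·ΔX + cos λ·ΔY = −(0.994962)(571) + (-0.100254)(-361) = -531.93 m.
1° of latitude spans 111000 m; at latitude φ, 1° of longitude spans that × cos φ = 110800.3 m, so Δλ = -531.93 / 110800.3 × 3600 = -17.283″.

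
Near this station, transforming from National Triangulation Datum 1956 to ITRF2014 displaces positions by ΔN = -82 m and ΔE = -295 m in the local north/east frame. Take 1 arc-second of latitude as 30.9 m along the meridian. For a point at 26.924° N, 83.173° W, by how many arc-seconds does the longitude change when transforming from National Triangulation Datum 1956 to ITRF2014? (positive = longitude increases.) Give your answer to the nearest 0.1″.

At latitude 26.924°, cos φ = 0.891608.
1″ of longitude at this latitude = 30.90 × cos φ = 27.5507 m, so Δλ = -295.0 / 27.5507 = -10.708″.

Δλ = -10.7″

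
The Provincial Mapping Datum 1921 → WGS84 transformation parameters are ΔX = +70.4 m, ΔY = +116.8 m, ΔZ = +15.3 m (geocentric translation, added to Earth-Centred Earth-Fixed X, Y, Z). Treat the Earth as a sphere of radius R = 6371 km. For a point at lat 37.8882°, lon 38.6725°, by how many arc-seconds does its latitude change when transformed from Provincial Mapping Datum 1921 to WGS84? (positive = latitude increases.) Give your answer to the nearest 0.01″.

Δφ = -2.15″

sin φ = 0.614123, cos φ = 0.789211, sin λ = 0.624868, cos λ = 0.780730.
North component: ΔN = −sin φ cos λ·ΔX − sin φ sin λ·ΔY + cos φ·ΔZ = −(0.614123)(0.780730)(70.4) − (0.614123)(0.624868)(116.8) + (0.789211)(15.3) = -66.50 m.
1° of latitude spans πR/180 = 111195 m, so Δφ = -66.50 / 111195 × 3600 = -2.153″.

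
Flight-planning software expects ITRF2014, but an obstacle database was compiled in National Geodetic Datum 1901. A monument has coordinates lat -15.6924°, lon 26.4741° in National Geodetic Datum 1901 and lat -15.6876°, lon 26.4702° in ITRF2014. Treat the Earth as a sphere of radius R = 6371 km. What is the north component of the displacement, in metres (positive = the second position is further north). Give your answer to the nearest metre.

ΔN = 534 m

Δφ = -15.6876° − -15.6924° = +0.0048°; Δλ = 26.4702° − 26.4741° = -0.0039°.
1° along a meridian = πR/180 = 111195 m.
ΔN = Δφ × 111195 = 533.7 m; ΔE = Δλ × 111195 × cos(-15.6924°) = -0.0039 × 111195 × 0.962728 = -417.5 m.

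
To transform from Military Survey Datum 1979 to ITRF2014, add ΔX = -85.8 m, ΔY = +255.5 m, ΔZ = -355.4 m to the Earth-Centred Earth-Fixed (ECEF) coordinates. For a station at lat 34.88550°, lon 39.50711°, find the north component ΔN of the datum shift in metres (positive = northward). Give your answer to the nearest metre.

The local north axis is (−sin φ cos λ, −sin φ sin λ, cos φ), giving ΔN = 37.862 − 92.964 − 291.533 = -346.64 m.

ΔN = -347 m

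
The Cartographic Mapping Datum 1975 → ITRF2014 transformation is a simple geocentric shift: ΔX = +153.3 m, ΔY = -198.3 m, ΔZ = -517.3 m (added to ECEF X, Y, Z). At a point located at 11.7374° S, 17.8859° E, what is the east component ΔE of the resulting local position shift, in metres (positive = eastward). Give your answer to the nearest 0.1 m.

At φ = -11.7374°, λ = 17.8859°: sin φ = -0.203426, cos φ = 0.979090, sin λ = 0.307122, cos λ = 0.951670.
ΔE = −sin λ·ΔX + cos λ·ΔY = −(0.307122)·(153.3) + (0.951670)·(-198.3) = -235.80 m.

ΔE = -235.8 m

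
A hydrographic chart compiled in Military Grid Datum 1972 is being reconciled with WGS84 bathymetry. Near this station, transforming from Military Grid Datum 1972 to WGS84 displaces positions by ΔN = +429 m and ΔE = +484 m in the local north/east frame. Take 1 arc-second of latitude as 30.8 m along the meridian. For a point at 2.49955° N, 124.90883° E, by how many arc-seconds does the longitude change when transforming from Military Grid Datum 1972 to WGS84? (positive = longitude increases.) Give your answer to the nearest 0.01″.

At latitude 2.49955°, cos φ = 0.999049.
1″ of longitude at this latitude = 30.80 × cos φ = 30.7707 m, so Δλ = 484.0 / 30.7707 = 15.729″.

Δλ = 15.73″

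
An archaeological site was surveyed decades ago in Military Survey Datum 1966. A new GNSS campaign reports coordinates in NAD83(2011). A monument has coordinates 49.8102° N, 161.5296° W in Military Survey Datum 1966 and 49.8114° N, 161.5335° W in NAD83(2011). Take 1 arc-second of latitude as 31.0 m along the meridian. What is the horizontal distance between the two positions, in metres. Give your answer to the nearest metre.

Δφ = 49.8114° − 49.8102° = +0.0012°; Δλ = -161.5335° − -161.5296° = -0.0039°.
1° of latitude = 3600 × 31.00 = 111600 m.
ΔN = Δφ × 111600 = 133.9 m; ΔE = Δλ × 111600 × cos(49.8102°) = -0.0039 × 111600 × 0.645322 = -280.9 m.
Distance = √(ΔE² + ΔN²) = √((-280.9)² + 133.9²) = 311.2 m.

311 m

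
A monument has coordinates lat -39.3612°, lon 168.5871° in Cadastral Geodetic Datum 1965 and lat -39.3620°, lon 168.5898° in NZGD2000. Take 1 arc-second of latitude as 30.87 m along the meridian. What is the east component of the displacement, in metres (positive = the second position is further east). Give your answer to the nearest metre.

ΔE = 232 m

Δφ = -39.3620° − -39.3612° = -0.0008°; Δλ = 168.5898° − 168.5871° = +0.0027°.
1° of latitude = 3600 × 30.87 = 111132 m.
ΔN = Δφ × 111132 = -88.9 m; ΔE = Δλ × 111132 × cos(-39.3612°) = +0.0027 × 111132 × 0.773163 = 232.0 m.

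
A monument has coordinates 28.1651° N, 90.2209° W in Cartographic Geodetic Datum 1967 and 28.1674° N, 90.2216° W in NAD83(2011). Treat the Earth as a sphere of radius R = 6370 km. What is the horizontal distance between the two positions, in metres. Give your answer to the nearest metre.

Δφ = 28.1674° − 28.1651° = +0.0023°; Δλ = -90.2216° − -90.2209° = -0.0007°.
1° along a meridian = πR/180 = 111177 m.
ΔN = Δφ × 111177 = 255.7 m; ΔE = Δλ × 111177 × cos(28.1651°) = -0.0007 × 111177 × 0.881591 = -68.6 m.
Distance = √(ΔE² + ΔN²) = √((-68.6)² + 255.7²) = 264.8 m.

265 m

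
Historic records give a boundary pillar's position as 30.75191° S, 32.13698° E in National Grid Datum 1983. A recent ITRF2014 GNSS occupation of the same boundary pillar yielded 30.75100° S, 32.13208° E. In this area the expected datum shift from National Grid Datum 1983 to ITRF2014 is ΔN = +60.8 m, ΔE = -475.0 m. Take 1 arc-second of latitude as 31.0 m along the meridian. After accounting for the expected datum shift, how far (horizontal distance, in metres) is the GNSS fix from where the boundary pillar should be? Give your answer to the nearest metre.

Observed coordinate differences: Δφ = +0.00091°, Δλ = -0.00490°.
Converting to metres (1° lat = 111600 m, cos φ = 0.859389): observed ΔN = 101.6 m, observed ΔE = -469.9 m.
Subtracting the expected shift leaves a residual of 101.6 − (60.8) = 40.8 m north and -469.9 − (-475.0) = 5.1 m east.
Residual distance = √(40.8² + 5.1²) = 41.1 m.

41 m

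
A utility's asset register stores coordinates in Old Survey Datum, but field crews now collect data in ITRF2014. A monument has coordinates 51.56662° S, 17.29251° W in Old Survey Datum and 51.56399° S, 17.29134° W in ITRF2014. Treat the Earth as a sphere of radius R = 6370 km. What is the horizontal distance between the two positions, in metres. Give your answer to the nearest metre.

Δφ = -51.56399° − -51.56662° = +0.00263°; Δλ = -17.29134° − -17.29251° = +0.00117°.
1° along a meridian = πR/180 = 111177 m.
ΔN = Δφ × 111177 = 292.4 m; ΔE = Δλ × 111177 × cos(-51.56662°) = +0.00117 × 111177 × 0.621604 = 80.9 m.
Distance = √(ΔE² + ΔN²) = √(80.9² + 292.4²) = 303.4 m.

303 m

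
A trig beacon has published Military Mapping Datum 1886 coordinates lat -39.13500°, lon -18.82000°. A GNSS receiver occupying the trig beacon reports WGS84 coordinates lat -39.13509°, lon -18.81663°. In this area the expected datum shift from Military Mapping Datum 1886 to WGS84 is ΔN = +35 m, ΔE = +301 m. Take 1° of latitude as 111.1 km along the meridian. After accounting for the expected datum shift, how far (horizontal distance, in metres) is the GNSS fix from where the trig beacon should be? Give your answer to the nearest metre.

46 m

Observed coordinate differences: Δφ = -0.00009°, Δλ = +0.00337°.
Converting to metres (1° lat = 111100 m, cos φ = 0.775661): observed ΔN = -10.0 m, observed ΔE = 290.4 m.
Subtracting the expected shift leaves a residual of -10.0 − (35) = -45.0 m north and 290.4 − (301) = -10.6 m east.
Residual distance = √((-45.0)² + (-10.6)²) = 46.2 m.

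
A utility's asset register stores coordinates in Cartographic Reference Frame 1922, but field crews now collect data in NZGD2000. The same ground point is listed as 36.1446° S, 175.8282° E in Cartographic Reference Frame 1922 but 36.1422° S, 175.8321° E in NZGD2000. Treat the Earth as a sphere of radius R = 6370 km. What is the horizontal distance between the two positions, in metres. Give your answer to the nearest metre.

440 m

Δφ = -36.1422° − -36.1446° = +0.0024°; Δλ = 175.8321° − 175.8282° = +0.0039°.
1° along a meridian = πR/180 = 111177 m.
ΔN = Δφ × 111177 = 266.8 m; ΔE = Δλ × 111177 × cos(-36.1446°) = +0.0039 × 111177 × 0.807531 = 350.1 m.
Distance = √(ΔE² + ΔN²) = √(350.1² + 266.8²) = 440.2 m.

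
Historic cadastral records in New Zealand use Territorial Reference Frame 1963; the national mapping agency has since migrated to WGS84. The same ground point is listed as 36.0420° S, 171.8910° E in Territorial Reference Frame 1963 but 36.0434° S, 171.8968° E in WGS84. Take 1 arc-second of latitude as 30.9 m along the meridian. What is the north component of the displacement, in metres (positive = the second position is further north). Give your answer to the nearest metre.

Δφ = -36.0434° − -36.0420° = -0.0014°; Δλ = 171.8968° − 171.8910° = +0.0058°.
1° of latitude = 3600 × 30.90 = 111240 m.
ΔN = Δφ × 111240 = -155.7 m; ΔE = Δλ × 111240 × cos(-36.0420°) = +0.0058 × 111240 × 0.808586 = 521.7 m.

ΔN = -156 m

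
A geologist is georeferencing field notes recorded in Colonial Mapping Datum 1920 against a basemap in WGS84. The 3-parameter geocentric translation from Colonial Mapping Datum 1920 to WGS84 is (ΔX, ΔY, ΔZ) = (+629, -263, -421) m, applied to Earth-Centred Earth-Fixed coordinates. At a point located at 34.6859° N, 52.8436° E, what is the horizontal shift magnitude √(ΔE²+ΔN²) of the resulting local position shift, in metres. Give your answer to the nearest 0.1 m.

795.1 m

The local east axis at (φ, λ) is (−sin λ, cos λ, 0), so ΔE = −sin(52.8436°)·629 + cos(52.8436°)·(-263) = -660.16 m.
The local north axis is (−sin φ cos λ, −sin φ sin λ, cos φ), giving ΔN = -216.199 + 119.283 − 346.182 = -443.10 m.
Horizontal magnitude = √(ΔE² + ΔN²) = √((-660.16)² + (-443.10)²) = 795.07 m.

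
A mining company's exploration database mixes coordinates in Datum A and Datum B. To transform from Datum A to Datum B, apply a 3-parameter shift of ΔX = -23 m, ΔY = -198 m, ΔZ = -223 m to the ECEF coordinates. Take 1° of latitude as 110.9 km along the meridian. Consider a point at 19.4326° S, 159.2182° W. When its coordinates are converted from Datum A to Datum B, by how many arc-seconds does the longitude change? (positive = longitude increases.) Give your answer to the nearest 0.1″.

Δλ = 6.1″

sin φ = -0.332698, cos φ = 0.943034, sin λ = -0.354810, cos λ = -0.934938.
East component: ΔE = −sin λ·ΔX + cos λ·ΔY = −(-0.354810)(-23) + (-0.934938)(-198) = 176.96 m.
1° of latitude spans 110900 m; at latitude φ, 1° of longitude spans that × cos φ = 104582.4 m, so Δλ = 176.96 / 104582.4 × 3600 = 6.091″.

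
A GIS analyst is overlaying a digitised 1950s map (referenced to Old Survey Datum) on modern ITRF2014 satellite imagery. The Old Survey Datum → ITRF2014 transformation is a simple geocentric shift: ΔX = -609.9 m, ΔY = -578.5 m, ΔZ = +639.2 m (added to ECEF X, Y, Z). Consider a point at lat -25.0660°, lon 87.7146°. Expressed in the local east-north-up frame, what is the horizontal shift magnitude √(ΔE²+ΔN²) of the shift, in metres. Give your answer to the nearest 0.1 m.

At φ = -25.0660°, λ = 87.7146°: sin φ = -0.423662, cos φ = 0.905820, sin λ = 0.999205, cos λ = 0.039877.
ΔE = −sin λ·ΔX + cos λ·ΔY = −(0.999205)·(-609.9) + (0.039877)·(-578.5) = 586.35 m.
ΔN = −sin φ cos λ·ΔX − sin φ sin λ·ΔY + cos φ·ΔZ = −(-0.423662)(0.039877)(-609.9) − (-0.423662)(0.999205)(-578.5) + (0.905820)(639.2) = 323.80 m.
Horizontal magnitude = √(ΔE² + ΔN²) = √(586.35² + 323.80²) = 669.81 m.

669.8 m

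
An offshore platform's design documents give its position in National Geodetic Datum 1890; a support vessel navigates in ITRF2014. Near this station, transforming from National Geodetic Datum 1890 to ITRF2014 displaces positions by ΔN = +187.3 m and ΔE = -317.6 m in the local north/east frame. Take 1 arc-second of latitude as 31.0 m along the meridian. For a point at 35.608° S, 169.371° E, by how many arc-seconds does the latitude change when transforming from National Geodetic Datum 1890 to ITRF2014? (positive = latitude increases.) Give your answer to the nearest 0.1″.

Δφ = 6.0″

1″ of latitude = 31.00 m, so Δφ = 187.3 / 31.00 = 6.042″.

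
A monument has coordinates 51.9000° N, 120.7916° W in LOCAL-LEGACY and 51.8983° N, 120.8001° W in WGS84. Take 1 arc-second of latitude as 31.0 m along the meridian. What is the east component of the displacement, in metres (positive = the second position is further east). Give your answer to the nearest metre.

ΔE = -585 m

Δφ = 51.8983° − 51.9000° = -0.0017°; Δλ = -120.8001° − -120.7916° = -0.0085°.
1° of latitude = 3600 × 31.00 = 111600 m.
ΔN = Δφ × 111600 = -189.7 m; ΔE = Δλ × 111600 × cos(51.9000°) = -0.0085 × 111600 × 0.617036 = -585.3 m.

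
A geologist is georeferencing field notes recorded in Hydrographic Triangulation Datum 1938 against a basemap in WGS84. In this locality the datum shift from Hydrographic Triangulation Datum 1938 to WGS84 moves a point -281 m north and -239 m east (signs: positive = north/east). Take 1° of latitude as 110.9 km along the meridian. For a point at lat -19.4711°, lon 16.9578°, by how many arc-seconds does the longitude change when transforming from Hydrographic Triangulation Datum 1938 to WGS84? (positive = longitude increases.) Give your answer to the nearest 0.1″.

Δλ = -8.2″

At latitude -19.4711°, cos φ = 0.942810.
1° of longitude at this latitude = 110.9 × cos φ = 104.56 km, so Δλ = -239.0 / 104557.6 = -0.0022858° = -8.229″.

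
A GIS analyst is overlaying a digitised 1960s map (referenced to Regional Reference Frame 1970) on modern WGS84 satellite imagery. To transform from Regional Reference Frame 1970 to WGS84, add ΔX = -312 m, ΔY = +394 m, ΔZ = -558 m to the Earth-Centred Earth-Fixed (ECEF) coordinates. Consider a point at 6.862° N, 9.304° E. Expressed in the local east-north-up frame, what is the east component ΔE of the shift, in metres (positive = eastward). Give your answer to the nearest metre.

At φ = 6.862°, λ = 9.304°: sin φ = 0.119478, cos φ = 0.992837, sin λ = 0.161673, cos λ = 0.986844.
ΔE = −sin λ·ΔX + cos λ·ΔY = −(0.161673)·(-312) + (0.986844)·(394) = 439.26 m.

ΔE = 439 m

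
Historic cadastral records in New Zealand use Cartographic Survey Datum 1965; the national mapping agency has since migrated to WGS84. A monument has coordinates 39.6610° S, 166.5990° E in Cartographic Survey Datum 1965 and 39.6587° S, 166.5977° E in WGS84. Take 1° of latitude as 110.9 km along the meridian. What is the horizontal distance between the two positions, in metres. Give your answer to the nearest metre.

Δφ = -39.6587° − -39.6610° = +0.0023°; Δλ = 166.5977° − 166.5990° = -0.0013°.
ΔN = Δφ × 110900 = 255.1 m; ΔE = Δλ × 110900 × cos(-39.6610°) = -0.0013 × 110900 × 0.769834 = -111.0 m.
Distance = √(ΔE² + ΔN²) = √((-111.0)² + 255.1²) = 278.2 m.

278 m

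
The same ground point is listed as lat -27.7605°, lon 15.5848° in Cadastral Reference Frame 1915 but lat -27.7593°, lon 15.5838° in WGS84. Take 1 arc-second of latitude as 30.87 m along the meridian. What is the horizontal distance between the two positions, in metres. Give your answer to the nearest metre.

166 m

Δφ = -27.7593° − -27.7605° = +0.0012°; Δλ = 15.5838° − 15.5848° = -0.0010°.
1° of latitude = 3600 × 30.87 = 111132 m.
ΔN = Δφ × 111132 = 133.4 m; ΔE = Δλ × 111132 × cos(-27.7605°) = -0.0010 × 111132 × 0.884902 = -98.3 m.
Distance = √(ΔE² + ΔN²) = √((-98.3)² + 133.4²) = 165.7 m.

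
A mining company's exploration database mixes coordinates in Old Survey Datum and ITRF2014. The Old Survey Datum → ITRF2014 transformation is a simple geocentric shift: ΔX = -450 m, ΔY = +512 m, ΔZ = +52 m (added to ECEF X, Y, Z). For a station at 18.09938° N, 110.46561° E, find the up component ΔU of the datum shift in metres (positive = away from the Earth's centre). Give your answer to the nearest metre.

The local up (radial) axis is (cos φ cos λ, cos φ sin λ, sin φ), giving ΔU = 149.555 + 455.949 + 16.155 = 621.66 m.

ΔU = 622 m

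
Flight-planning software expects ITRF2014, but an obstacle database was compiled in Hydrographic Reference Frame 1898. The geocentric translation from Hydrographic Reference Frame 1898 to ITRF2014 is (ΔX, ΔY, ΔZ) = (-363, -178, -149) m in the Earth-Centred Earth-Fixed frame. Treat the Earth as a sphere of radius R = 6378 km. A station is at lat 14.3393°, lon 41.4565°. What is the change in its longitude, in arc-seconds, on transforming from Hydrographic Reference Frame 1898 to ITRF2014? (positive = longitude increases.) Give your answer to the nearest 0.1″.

Δλ = 3.6″

sin φ = 0.247664, cos φ = 0.968846, sin λ = 0.662051, cos λ = 0.749459.
East component: ΔE = −sin λ·ΔX + cos λ·ΔY = −(0.662051)(-363) + (0.749459)(-178) = 106.92 m.
1° of latitude spans πR/180 = 111317 m; at latitude φ, 1° of longitude spans that × cos φ = 107849.1 m, so Δλ = 106.92 / 107849.1 × 3600 = 3.569″.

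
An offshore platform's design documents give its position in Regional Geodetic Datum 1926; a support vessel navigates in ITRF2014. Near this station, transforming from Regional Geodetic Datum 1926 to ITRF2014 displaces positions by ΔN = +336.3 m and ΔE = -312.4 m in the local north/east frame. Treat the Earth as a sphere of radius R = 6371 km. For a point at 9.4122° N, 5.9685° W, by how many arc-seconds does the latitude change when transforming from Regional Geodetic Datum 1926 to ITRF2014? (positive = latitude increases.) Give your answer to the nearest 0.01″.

On a sphere of radius R, 1 rad of latitude = R, so Δφ = ΔN / R = 336.3 / 6371000 = 5.2786e-05 rad = 10.888″.

Δφ = 10.89″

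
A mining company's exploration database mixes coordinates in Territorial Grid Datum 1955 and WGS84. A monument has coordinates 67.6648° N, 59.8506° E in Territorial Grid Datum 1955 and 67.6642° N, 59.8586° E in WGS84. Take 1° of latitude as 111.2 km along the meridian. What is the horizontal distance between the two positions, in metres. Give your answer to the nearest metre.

Δφ = 67.6642° − 67.6648° = -0.0006°; Δλ = 59.8586° − 59.8506° = +0.0080°.
ΔN = Δφ × 111200 = -66.7 m; ΔE = Δλ × 111200 × cos(67.6648°) = +0.0080 × 111200 × 0.380024 = 338.1 m.
Distance = √(ΔE² + ΔN²) = √(338.1² + (-66.7)²) = 344.6 m.

345 m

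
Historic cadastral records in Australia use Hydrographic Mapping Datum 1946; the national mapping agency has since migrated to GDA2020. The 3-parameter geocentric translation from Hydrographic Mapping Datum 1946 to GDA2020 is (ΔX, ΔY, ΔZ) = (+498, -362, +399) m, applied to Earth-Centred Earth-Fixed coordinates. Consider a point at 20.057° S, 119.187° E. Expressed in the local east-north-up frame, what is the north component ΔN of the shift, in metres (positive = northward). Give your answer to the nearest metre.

ΔN = 183 m

The local north axis is (−sin φ cos λ, −sin φ sin λ, cos φ), giving ΔN = -83.288 − 108.387 + 374.801 = 183.13 m.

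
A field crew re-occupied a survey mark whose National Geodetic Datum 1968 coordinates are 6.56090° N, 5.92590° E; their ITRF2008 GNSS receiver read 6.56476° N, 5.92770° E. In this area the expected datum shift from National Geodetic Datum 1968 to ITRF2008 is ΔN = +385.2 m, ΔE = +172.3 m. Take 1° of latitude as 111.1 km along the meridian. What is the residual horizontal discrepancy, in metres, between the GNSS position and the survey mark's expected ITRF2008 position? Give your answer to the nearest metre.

51 m

Observed coordinate differences: Δφ = +0.00386°, Δλ = +0.00180°.
Converting to metres (1° lat = 111100 m, cos φ = 0.993451): observed ΔN = 428.8 m, observed ΔE = 198.7 m.
Subtracting the expected shift leaves a residual of 428.8 − (385.2) = 43.6 m north and 198.7 − (172.3) = 26.4 m east.
Residual distance = √(43.6² + 26.4²) = 51.0 m.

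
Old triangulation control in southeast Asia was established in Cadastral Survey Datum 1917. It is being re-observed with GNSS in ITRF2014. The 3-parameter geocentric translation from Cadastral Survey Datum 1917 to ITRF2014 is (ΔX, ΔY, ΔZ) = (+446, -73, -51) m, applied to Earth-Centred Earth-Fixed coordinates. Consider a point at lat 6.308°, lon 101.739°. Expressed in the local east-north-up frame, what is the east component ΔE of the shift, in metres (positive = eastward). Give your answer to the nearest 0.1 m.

ΔE = -421.8 m

At φ = 6.308°, λ = 101.739°: sin φ = 0.109873, cos φ = 0.993946, sin λ = 0.979085, cos λ = -0.203454.
ΔE = −sin λ·ΔX + cos λ·ΔY = −(0.979085)·(446) + (-0.203454)·(-73) = -421.82 m.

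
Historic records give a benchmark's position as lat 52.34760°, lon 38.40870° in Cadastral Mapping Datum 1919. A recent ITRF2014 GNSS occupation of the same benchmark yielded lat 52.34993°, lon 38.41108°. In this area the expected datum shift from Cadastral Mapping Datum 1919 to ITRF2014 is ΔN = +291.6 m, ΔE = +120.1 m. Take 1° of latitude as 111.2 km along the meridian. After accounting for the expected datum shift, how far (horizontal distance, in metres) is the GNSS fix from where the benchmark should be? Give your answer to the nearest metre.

Observed coordinate differences: Δφ = +0.00233°, Δλ = +0.00238°.
Converting to metres (1° lat = 111200 m, cos φ = 0.610869): observed ΔN = 259.1 m, observed ΔE = 161.7 m.
Subtracting the expected shift leaves a residual of 259.1 − (291.6) = -32.5 m north and 161.7 − (120.1) = 41.6 m east.
Residual distance = √((-32.5)² + 41.6²) = 52.8 m.

53 m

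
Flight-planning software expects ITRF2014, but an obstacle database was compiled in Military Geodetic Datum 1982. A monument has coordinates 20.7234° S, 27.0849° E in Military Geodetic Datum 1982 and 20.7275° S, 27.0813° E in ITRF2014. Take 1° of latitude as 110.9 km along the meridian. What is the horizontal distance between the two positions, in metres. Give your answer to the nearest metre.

588 m

Δφ = -20.7275° − -20.7234° = -0.0041°; Δλ = 27.0813° − 27.0849° = -0.0036°.
ΔN = Δφ × 110900 = -454.7 m; ΔE = Δλ × 110900 × cos(-20.7234°) = -0.0036 × 110900 × 0.935300 = -373.4 m.
Distance = √(ΔE² + ΔN²) = √((-373.4)² + (-454.7)²) = 588.4 m.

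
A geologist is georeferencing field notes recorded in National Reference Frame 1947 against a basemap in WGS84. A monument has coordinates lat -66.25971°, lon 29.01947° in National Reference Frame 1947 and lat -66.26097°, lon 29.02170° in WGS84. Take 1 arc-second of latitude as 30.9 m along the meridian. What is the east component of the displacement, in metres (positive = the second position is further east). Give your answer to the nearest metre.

ΔE = 100 m

Δφ = -66.26097° − -66.25971° = -0.00126°; Δλ = 29.02170° − 29.01947° = +0.00223°.
1° of latitude = 3600 × 30.90 = 111240 m.
ΔN = Δφ × 111240 = -140.2 m; ΔE = Δλ × 111240 × cos(-66.25971°) = +0.00223 × 111240 × 0.402592 = 99.9 m.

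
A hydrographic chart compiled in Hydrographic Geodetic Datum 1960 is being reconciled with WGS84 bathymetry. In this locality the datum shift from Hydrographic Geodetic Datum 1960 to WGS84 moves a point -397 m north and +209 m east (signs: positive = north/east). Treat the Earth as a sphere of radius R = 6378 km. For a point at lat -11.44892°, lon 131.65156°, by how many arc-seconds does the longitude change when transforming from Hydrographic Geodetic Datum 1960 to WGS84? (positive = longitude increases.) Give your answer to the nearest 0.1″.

At latitude -11.44892°, cos φ = 0.980102.
One radian of longitude at latitude φ spans R cos φ, so Δλ = ΔE / (R cos φ) = 209.0 / (6378000 × 0.980102) = 3.3434e-05 rad = 6.896″.

Δλ = 6.9″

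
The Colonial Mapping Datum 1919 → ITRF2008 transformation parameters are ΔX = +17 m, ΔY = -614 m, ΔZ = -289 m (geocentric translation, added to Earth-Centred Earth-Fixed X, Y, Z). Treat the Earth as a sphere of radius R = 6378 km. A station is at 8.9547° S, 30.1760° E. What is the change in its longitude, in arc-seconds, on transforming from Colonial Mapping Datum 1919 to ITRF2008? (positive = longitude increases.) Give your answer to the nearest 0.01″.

Δλ = -17.66″

sin φ = -0.155654, cos φ = 0.987812, sin λ = 0.502658, cos λ = 0.864485.
East component: ΔE = −sin λ·ΔX + cos λ·ΔY = −(0.502658)(17) + (0.864485)(-614) = -539.34 m.
1° of latitude spans πR/180 = 111317 m; at latitude φ, 1° of longitude spans that × cos φ = 109960.3 m, so Δλ = -539.34 / 109960.3 × 3600 = -17.657″.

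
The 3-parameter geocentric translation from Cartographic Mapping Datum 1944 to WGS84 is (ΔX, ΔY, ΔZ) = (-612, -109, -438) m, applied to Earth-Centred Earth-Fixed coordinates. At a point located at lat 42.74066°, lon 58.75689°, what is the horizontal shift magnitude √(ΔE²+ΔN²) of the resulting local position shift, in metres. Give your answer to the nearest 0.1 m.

The local east axis at (φ, λ) is (−sin λ, cos λ, 0), so ΔE = −sin(58.75689°)·(-612) + cos(58.75689°)·(-109) = 466.71 m.
The local north axis is (−sin φ cos λ, −sin φ sin λ, cos φ), giving ΔN = 215.431 + 63.248 − 321.682 = -43.00 m.
Horizontal magnitude = √(ΔE² + ΔN²) = √(466.71² + (-43.00)²) = 468.69 m.

468.7 m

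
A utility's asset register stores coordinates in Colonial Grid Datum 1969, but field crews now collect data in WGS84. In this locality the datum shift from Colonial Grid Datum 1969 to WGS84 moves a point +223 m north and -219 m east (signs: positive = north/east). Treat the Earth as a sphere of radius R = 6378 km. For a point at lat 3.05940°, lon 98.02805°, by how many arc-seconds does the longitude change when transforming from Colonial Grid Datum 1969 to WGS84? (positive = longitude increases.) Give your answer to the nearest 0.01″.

Δλ = -7.09″

At latitude 3.05940°, cos φ = 0.998575.
One radian of longitude at latitude φ spans R cos φ, so Δλ = ΔE / (R cos φ) = -219.0 / (6378000 × 0.998575) = -3.4386e-05 rad = -7.093″.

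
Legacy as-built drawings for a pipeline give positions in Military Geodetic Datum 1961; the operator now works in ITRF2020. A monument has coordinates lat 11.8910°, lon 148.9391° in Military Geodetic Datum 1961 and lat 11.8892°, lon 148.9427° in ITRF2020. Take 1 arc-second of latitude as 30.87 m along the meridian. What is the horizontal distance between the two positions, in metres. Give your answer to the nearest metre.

Δφ = 11.8892° − 11.8910° = -0.0018°; Δλ = 148.9427° − 148.9391° = +0.0036°.
1° of latitude = 3600 × 30.87 = 111132 m.
ΔN = Δφ × 111132 = -200.0 m; ΔE = Δλ × 111132 × cos(11.8910°) = +0.0036 × 111132 × 0.978541 = 391.5 m.
Distance = √(ΔE² + ΔN²) = √(391.5² + (-200.0)²) = 439.6 m.

440 m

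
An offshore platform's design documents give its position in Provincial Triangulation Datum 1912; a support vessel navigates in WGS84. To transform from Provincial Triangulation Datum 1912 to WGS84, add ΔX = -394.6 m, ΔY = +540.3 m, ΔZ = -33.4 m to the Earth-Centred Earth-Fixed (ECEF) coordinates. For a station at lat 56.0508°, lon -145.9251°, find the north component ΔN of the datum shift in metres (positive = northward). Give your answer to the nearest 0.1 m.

ΔN = -38.7 m

At φ = 56.0508°, λ = -145.9251°: sin φ = 0.829533, cos φ = 0.558458, sin λ = -0.560276, cos λ = -0.828306.
ΔN = −sin φ cos λ·ΔX − sin φ sin λ·ΔY + cos φ·ΔZ = −(0.829533)(-0.828306)(-394.6) − (0.829533)(-0.560276)(540.3) + (0.558458)(-33.4) = -38.67 m.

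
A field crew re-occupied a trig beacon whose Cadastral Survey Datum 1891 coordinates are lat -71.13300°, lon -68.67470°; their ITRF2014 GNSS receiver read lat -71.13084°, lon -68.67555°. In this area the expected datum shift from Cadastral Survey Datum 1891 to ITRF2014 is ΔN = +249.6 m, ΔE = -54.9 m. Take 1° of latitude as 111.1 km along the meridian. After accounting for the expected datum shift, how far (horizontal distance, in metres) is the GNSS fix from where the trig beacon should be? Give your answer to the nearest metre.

26 m

Observed coordinate differences: Δφ = +0.00216°, Δλ = -0.00085°.
Converting to metres (1° lat = 111100 m, cos φ = 0.323372): observed ΔN = 240.0 m, observed ΔE = -30.5 m.
Subtracting the expected shift leaves a residual of 240.0 − (249.6) = -9.6 m north and -30.5 − (-54.9) = 24.4 m east.
Residual distance = √((-9.6)² + 24.4²) = 26.2 m.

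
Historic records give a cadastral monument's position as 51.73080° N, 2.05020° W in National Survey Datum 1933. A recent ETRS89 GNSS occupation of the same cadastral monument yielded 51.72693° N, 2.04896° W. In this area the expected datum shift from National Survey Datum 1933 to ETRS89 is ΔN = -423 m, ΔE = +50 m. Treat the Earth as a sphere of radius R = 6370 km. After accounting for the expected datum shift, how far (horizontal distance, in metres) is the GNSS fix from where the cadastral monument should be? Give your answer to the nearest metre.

Observed coordinate differences: Δφ = -0.00387°, Δλ = +0.00124°.
Converting to metres (1° lat = 111177 m, cos φ = 0.619357): observed ΔN = -430.3 m, observed ΔE = 85.4 m.
Subtracting the expected shift leaves a residual of -430.3 − (-423) = -7.3 m north and 85.4 − (50) = 35.4 m east.
Residual distance = √((-7.3)² + 35.4²) = 36.1 m.

36 m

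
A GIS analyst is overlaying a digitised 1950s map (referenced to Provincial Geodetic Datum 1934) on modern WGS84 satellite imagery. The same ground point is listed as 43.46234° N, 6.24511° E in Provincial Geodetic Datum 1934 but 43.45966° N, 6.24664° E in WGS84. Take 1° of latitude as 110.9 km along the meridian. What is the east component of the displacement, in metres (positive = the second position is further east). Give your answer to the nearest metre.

Δφ = 43.45966° − 43.46234° = -0.00268°; Δλ = 6.24664° − 6.24511° = +0.00153°.
ΔN = Δφ × 110900 = -297.2 m; ΔE = Δλ × 110900 × cos(43.46234°) = +0.00153 × 110900 × 0.725827 = 123.2 m.

ΔE = 123 m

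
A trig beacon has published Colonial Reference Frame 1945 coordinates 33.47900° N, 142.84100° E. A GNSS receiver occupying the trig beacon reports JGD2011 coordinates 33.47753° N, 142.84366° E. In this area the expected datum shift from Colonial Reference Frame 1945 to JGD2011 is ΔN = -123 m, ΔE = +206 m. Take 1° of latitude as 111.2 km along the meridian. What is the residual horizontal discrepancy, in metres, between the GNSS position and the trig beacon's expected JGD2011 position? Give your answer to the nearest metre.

Observed coordinate differences: Δφ = -0.00147°, Δλ = +0.00266°.
Converting to metres (1° lat = 111200 m, cos φ = 0.834088): observed ΔN = -163.5 m, observed ΔE = 246.7 m.
Subtracting the expected shift leaves a residual of -163.5 − (-123) = -40.5 m north and 246.7 − (206) = 40.7 m east.
Residual distance = √((-40.5)² + 40.7²) = 57.4 m.

57 m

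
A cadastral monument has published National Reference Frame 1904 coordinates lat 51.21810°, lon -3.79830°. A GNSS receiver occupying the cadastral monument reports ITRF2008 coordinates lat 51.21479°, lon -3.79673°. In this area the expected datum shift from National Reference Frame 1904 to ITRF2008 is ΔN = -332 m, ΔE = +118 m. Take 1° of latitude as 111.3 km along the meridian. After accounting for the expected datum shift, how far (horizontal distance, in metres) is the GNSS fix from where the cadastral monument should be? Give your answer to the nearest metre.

37 m

Observed coordinate differences: Δφ = -0.00331°, Δλ = +0.00157°.
Converting to metres (1° lat = 111300 m, cos φ = 0.626358): observed ΔN = -368.4 m, observed ΔE = 109.5 m.
Subtracting the expected shift leaves a residual of -368.4 − (-332) = -36.4 m north and 109.5 − (118) = -8.5 m east.
Residual distance = √((-36.4)² + (-8.5)²) = 37.4 m.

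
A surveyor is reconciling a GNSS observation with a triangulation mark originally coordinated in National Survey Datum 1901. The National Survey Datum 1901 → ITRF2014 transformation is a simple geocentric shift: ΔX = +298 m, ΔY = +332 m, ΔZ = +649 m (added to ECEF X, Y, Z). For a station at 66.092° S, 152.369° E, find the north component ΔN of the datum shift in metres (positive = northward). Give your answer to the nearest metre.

ΔN = 162 m

The local north axis is (−sin φ cos λ, −sin φ sin λ, cos φ), giving ΔN = -241.361 + 140.762 + 263.020 = 162.42 m.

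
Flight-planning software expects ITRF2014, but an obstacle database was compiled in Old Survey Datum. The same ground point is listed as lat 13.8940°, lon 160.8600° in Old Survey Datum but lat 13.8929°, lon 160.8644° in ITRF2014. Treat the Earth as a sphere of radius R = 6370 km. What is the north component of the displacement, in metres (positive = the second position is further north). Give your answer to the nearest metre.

Δφ = 13.8929° − 13.8940° = -0.0011°; Δλ = 160.8644° − 160.8600° = +0.0044°.
1° along a meridian = πR/180 = 111177 m.
ΔN = Δφ × 111177 = -122.3 m; ΔE = Δλ × 111177 × cos(13.8940°) = +0.0044 × 111177 × 0.970742 = 474.9 m.

ΔN = -122 m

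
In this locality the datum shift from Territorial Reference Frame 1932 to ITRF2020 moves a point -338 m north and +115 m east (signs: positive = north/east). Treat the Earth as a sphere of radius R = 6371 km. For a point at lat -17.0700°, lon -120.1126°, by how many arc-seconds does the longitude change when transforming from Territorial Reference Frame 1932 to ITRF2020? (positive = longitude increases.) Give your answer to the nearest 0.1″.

Δλ = 3.9″

At latitude -17.0700°, cos φ = 0.955947.
One radian of longitude at latitude φ spans R cos φ, so Δλ = ΔE / (R cos φ) = 115.0 / (6371000 × 0.955947) = 1.8882e-05 rad = 3.895″.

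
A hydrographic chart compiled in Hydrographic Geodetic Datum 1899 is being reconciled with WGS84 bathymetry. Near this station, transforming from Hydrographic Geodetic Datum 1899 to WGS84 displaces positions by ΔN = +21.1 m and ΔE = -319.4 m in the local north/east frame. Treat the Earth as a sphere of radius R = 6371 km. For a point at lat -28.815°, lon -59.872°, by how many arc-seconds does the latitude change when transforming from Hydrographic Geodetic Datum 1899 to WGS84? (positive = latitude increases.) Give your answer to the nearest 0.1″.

On a sphere of radius R, 1 rad of latitude = R, so Δφ = ΔN / R = 21.1 / 6371000 = 3.3119e-06 rad = 0.683″.

Δφ = 0.7″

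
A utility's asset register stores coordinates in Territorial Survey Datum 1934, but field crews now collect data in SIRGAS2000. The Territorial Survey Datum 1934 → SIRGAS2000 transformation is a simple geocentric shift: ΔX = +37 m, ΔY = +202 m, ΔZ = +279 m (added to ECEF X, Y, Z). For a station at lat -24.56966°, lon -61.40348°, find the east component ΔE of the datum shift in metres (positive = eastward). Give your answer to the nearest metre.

ΔE = 129 m

At φ = -24.56966°, λ = -61.40348°: sin φ = -0.415799, cos φ = 0.909456, sin λ = -0.878012, cos λ = 0.478639.
ΔE = −sin λ·ΔX + cos λ·ΔY = −(-0.878012)·(37) + (0.478639)·(202) = 129.17 m.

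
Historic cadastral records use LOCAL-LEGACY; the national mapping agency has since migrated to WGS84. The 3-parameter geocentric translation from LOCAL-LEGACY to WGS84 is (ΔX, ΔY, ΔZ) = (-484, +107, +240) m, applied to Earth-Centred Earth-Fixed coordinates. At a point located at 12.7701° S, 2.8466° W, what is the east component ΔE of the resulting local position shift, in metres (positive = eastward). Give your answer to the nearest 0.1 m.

ΔE = 82.8 m

The local east axis at (φ, λ) is (−sin λ, cos λ, 0), so ΔE = −sin(-2.8466°)·(-484) + cos(-2.8466°)·107 = 82.83 m.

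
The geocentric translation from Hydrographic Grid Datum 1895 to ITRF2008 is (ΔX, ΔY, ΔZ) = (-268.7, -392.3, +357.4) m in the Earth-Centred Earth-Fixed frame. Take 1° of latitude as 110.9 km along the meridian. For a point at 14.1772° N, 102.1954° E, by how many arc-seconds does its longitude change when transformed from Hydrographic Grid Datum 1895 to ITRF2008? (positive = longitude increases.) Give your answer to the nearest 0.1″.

sin φ = 0.244922, cos φ = 0.969543, sin λ = 0.977433, cos λ = -0.211246.
East component: ΔE = −sin λ·ΔX + cos λ·ΔY = −(0.977433)(-268.7) + (-0.211246)(-392.3) = 345.51 m.
1° of latitude spans 110900 m; at latitude φ, 1° of longitude spans that × cos φ = 107522.3 m, so Δλ = 345.51 / 107522.3 × 3600 = 11.568″.

Δλ = 11.6″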